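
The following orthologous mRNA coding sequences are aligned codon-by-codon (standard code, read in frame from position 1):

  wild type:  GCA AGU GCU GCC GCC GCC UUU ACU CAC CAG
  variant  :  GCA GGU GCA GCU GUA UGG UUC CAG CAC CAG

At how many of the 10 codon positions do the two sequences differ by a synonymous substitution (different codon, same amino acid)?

Codon 1: GCA Ala / GCA Ala — identical.
Codon 2: AGU Ser / GGU Gly — nonsynonymous.
Codon 3: GCU Ala / GCA Ala — synonymous.
Codon 4: GCC Ala / GCU Ala — synonymous.
Codon 5: GCC Ala / GUA Val — nonsynonymous.
Codon 6: GCC Ala / UGG Trp — nonsynonymous.
Codon 7: UUU Phe / UUC Phe — synonymous.
Codon 8: ACU Thr / CAG Gln — nonsynonymous.
Codon 9: CAC His / CAC His — identical.
Codon 10: CAG Gln / CAG Gln — identical.
Synonymous differences: 3.

3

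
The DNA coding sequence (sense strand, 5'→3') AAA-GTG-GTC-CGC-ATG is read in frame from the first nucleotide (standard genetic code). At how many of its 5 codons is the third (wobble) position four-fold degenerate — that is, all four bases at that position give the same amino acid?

3

Codon 1 AAA (Lys): third position 2-fold.
Codon 2 GTG (Val): third position 4-fold.
Codon 3 GTC (Val): third position 4-fold.
Codon 4 CGC (Arg): third position 4-fold.
Codon 5 ATG (Met): third position 1-fold.
Four-fold degenerate third positions: 3.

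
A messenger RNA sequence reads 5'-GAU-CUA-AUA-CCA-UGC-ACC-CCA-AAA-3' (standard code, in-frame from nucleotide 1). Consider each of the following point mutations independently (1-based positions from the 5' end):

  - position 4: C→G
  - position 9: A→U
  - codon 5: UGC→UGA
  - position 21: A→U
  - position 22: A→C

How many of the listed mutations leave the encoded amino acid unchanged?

Codon 2: CUA (Leu) → GUA (Val) — missense.
Codon 3: AUA (Ile) → AUU (Ile) — synonymous.
Codon 5: UGC (Cys) → UGA (Stop) — nonsense.
Codon 7: CCA (Pro) → CCU (Pro) — synonymous.
Codon 8: AAA (Lys) → CAA (Gln) — missense.
Synonymous: 2 of 5.

2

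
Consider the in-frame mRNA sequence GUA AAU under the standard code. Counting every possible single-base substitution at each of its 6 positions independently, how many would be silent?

4

Codon 1 (GUA, Val): 3 synonymous substitutions.
Codon 2 (AAU, Asn): 1 synonymous substitution.
Total: 3 + 1 = 4.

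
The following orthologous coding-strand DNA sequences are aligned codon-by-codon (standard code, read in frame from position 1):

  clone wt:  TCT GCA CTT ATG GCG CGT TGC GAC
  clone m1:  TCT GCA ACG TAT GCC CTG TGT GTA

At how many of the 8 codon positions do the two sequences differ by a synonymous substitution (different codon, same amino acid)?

2

Codon 1: TCT Ser / TCT Ser — identical.
Codon 2: GCA Ala / GCA Ala — identical.
Codon 3: CTT Leu / ACG Thr — nonsynonymous.
Codon 4: ATG Met / TAT Tyr — nonsynonymous.
Codon 5: GCG Ala / GCC Ala — synonymous.
Codon 6: CGT Arg / CTG Leu — nonsynonymous.
Codon 7: TGC Cys / TGT Cys — synonymous.
Codon 8: GAC Asp / GTA Val — nonsynonymous.
Synonymous differences: 2.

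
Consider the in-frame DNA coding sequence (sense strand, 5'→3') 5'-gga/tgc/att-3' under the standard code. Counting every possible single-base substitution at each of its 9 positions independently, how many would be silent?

Codon 1 (GGA, Gly): 3 synonymous substitutions.
Codon 2 (TGC, Cys): 1 synonymous substitution.
Codon 3 (ATT, Ile): 2 synonymous substitutions.
Total: 3 + 1 + 2 = 6.

6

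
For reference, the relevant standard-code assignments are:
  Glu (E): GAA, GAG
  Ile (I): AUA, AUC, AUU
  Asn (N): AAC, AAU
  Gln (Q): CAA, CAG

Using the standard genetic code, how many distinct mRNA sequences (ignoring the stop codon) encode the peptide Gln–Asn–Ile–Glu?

Gln: 2 codons.
Asn: 2 codons.
Ile: 3 codons.
Glu: 2 codons.
2 × 2 × 3 × 2 = 24.

24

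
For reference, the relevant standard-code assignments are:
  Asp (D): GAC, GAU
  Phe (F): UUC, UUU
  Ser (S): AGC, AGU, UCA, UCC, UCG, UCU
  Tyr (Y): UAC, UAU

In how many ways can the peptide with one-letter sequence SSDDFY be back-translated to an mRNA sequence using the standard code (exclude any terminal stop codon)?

Ser: 6 codons.
Ser: 6 codons.
Asp: 2 codons.
Asp: 2 codons.
Phe: 2 codons.
Tyr: 2 codons.
6 × 6 × 2 × 2 × 2 × 2 = 576.

576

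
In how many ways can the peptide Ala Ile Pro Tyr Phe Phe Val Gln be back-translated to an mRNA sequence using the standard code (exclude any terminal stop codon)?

Ala: 4 codons.
Ile: 3 codons.
Pro: 4 codons.
Tyr: 2 codons.
Phe: 2 codons.
Phe: 2 codons.
Val: 4 codons.
Gln: 2 codons.
4 × 3 × 4 × 2 × 2 × 2 × 4 × 2 = 3072.

3072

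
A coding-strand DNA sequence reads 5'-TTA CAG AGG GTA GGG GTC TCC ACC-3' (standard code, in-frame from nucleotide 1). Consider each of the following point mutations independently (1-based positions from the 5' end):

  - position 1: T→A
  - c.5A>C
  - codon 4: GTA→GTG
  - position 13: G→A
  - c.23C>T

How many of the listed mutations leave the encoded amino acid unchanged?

1

Codon 1: TTA (Leu) → ATA (Ile) — missense.
Codon 2: CAG (Gln) → CCG (Pro) — missense.
Codon 4: GTA (Val) → GTG (Val) — synonymous.
Codon 5: GGG (Gly) → AGG (Arg) — missense.
Codon 8: ACC (Thr) → ATC (Ile) — missense.
Synonymous: 1 of 5.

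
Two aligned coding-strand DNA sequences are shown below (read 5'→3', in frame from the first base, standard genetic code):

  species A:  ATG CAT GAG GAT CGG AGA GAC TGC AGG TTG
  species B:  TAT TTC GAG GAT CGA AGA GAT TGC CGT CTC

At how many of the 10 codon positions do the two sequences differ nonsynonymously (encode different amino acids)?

Codon 1: ATG Met / TAT Tyr — nonsynonymous.
Codon 2: CAT His / TTC Phe — nonsynonymous.
Codon 3: GAG Glu / GAG Glu — identical.
Codon 4: GAT Asp / GAT Asp — identical.
Codon 5: CGG Arg / CGA Arg — synonymous.
Codon 6: AGA Arg / AGA Arg — identical.
Codon 7: GAC Asp / GAT Asp — synonymous.
Codon 8: TGC Cys / TGC Cys — identical.
Codon 9: AGG Arg / CGT Arg — synonymous.
Codon 10: TTG Leu / CTC Leu — synonymous.
Nonsynonymous differences: 2.

2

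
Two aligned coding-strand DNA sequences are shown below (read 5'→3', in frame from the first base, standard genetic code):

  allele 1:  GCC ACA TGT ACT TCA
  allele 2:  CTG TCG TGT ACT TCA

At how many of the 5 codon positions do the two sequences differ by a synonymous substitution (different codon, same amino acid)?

0

Codon 1: GCC Ala / CTG Leu — nonsynonymous.
Codon 2: ACA Thr / TCG Ser — nonsynonymous.
Codon 3: TGT Cys / TGT Cys — identical.
Codon 4: ACT Thr / ACT Thr — identical.
Codon 5: TCA Ser / TCA Ser — identical.
Synonymous differences: 0.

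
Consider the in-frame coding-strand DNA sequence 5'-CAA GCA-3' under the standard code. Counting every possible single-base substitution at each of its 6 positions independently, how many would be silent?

4

Codon 1 (CAA, Gln): 1 synonymous substitution.
Codon 2 (GCA, Ala): 3 synonymous substitutions.
Total: 1 + 3 = 4.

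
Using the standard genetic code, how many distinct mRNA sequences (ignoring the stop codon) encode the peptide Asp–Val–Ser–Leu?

288

Asp: 2 codons.
Val: 4 codons.
Ser: 6 codons.
Leu: 6 codons.
2 × 4 × 6 × 6 = 288.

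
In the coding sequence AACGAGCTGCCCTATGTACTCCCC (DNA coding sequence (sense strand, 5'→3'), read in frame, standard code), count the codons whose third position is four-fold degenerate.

Codon 1 AAC (Asn): third position 2-fold.
Codon 2 GAG (Glu): third position 2-fold.
Codon 3 CTG (Leu): third position 4-fold.
Codon 4 CCC (Pro): third position 4-fold.
Codon 5 TAT (Tyr): third position 2-fold.
Codon 6 GTA (Val): third position 4-fold.
Codon 7 CTC (Leu): third position 4-fold.
Codon 8 CCC (Pro): third position 4-fold.
Four-fold degenerate third positions: 5.

5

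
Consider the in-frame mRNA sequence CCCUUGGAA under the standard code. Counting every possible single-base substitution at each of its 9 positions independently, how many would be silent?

6

Codon 1 (CCC, Pro): 3 synonymous substitutions.
Codon 2 (UUG, Leu): 2 synonymous substitutions.
Codon 3 (GAA, Glu): 1 synonymous substitution.
Total: 3 + 2 + 1 = 6.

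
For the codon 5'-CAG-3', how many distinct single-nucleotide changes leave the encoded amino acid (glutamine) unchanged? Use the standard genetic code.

1

Position 1: none → 0 synonymous.
Position 2: none → 0 synonymous.
Position 3: CAA → 1 synonymous.
Total: 0 + 0 + 1 = 1.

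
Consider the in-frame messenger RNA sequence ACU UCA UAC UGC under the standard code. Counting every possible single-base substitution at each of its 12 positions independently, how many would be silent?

Codon 1 (ACU, Thr): 3 synonymous substitutions.
Codon 2 (UCA, Ser): 3 synonymous substitutions.
Codon 3 (UAC, Tyr): 1 synonymous substitution.
Codon 4 (UGC, Cys): 1 synonymous substitution.
Total: 3 + 3 + 1 + 1 = 8.

8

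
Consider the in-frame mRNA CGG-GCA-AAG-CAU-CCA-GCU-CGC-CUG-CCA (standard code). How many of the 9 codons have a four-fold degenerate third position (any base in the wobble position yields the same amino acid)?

7

Codon 1 CGG (Arg): third position 4-fold.
Codon 2 GCA (Ala): third position 4-fold.
Codon 3 AAG (Lys): third position 2-fold.
Codon 4 CAU (His): third position 2-fold.
Codon 5 CCA (Pro): third position 4-fold.
Codon 6 GCU (Ala): third position 4-fold.
Codon 7 CGC (Arg): third position 4-fold.
Codon 8 CUG (Leu): third position 4-fold.
Codon 9 CCA (Pro): third position 4-fold.
Four-fold degenerate third positions: 7.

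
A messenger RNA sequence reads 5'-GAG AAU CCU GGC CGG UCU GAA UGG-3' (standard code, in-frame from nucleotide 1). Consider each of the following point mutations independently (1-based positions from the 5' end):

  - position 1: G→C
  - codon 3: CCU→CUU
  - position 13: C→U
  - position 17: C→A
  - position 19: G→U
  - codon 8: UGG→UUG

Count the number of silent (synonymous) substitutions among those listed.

0

Codon 1: GAG (Glu) → CAG (Gln) — missense.
Codon 3: CCU (Pro) → CUU (Leu) — missense.
Codon 5: CGG (Arg) → UGG (Trp) — missense.
Codon 6: UCU (Ser) → UAU (Tyr) — missense.
Codon 7: GAA (Glu) → UAA (Stop) — nonsense.
Codon 8: UGG (Trp) → UUG (Leu) — missense.
Synonymous: 0 of 6.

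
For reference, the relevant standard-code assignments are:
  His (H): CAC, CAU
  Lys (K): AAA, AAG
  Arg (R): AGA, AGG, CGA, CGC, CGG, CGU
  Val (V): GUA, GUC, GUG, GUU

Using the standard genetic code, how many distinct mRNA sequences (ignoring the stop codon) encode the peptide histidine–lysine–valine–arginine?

96

His: 2 codons.
Lys: 2 codons.
Val: 4 codons.
Arg: 6 codons.
2 × 2 × 4 × 6 = 96.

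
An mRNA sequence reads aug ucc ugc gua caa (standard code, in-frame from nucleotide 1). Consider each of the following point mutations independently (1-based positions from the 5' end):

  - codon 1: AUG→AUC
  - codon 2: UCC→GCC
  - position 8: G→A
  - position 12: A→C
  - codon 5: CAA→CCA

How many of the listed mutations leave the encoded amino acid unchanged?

Codon 1: AUG (Met) → AUC (Ile) — missense.
Codon 2: UCC (Ser) → GCC (Ala) — missense.
Codon 3: UGC (Cys) → UAC (Tyr) — missense.
Codon 4: GUA (Val) → GUC (Val) — synonymous.
Codon 5: CAA (Gln) → CCA (Pro) — missense.
Synonymous: 1 of 5.

1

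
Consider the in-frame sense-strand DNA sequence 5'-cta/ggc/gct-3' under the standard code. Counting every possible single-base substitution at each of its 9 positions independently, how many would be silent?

Codon 1 (CTA, Leu): 4 synonymous substitutions.
Codon 2 (GGC, Gly): 3 synonymous substitutions.
Codon 3 (GCT, Ala): 3 synonymous substitutions.
Total: 4 + 3 + 3 = 10.

10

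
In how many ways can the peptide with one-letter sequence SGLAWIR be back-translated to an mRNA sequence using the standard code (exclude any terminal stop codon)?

10368

Ser: 6 codons.
Gly: 4 codons.
Leu: 6 codons.
Ala: 4 codons.
Trp: 1 codon.
Ile: 3 codons.
Arg: 6 codons.
6 × 4 × 6 × 4 × 1 × 3 × 6 = 10368.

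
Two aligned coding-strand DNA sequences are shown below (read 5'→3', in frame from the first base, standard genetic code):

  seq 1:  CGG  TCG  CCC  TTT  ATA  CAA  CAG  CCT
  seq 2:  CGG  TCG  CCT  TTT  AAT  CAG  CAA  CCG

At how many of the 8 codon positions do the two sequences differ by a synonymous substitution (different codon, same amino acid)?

Codon 1: CGG Arg / CGG Arg — identical.
Codon 2: TCG Ser / TCG Ser — identical.
Codon 3: CCC Pro / CCT Pro — synonymous.
Codon 4: TTT Phe / TTT Phe — identical.
Codon 5: ATA Ile / AAT Asn — nonsynonymous.
Codon 6: CAA Gln / CAG Gln — synonymous.
Codon 7: CAG Gln / CAA Gln — synonymous.
Codon 8: CCT Pro / CCG Pro — synonymous.
Synonymous differences: 4.

4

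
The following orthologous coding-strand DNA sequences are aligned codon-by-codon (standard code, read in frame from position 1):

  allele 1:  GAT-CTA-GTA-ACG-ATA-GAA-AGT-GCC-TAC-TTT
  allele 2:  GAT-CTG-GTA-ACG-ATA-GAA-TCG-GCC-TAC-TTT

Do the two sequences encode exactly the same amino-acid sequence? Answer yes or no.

Codon 1: GAT Asp / GAT Asp — identical.
Codon 2: CTA Leu / CTG Leu — synonymous.
Codon 3: GTA Val / GTA Val — identical.
Codon 4: ACG Thr / ACG Thr — identical.
Codon 5: ATA Ile / ATA Ile — identical.
Codon 6: GAA Glu / GAA Glu — identical.
Codon 7: AGT Ser / TCG Ser — synonymous.
Codon 8: GCC Ala / GCC Ala — identical.
Codon 9: TAC Tyr / TAC Tyr — identical.
Codon 10: TTT Phe / TTT Phe — identical.
Nonsynonymous differences: 0 → same protein.

yes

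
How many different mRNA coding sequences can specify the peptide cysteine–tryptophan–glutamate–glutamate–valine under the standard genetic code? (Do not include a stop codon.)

32

Cys: 2 codons.
Trp: 1 codon.
Glu: 2 codons.
Glu: 2 codons.
Val: 4 codons.
2 × 1 × 2 × 2 × 4 = 32.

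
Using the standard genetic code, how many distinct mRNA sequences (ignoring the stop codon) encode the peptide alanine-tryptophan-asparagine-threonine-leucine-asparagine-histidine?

Ala: 4 codons.
Trp: 1 codon.
Asn: 2 codons.
Thr: 4 codons.
Leu: 6 codons.
Asn: 2 codons.
His: 2 codons.
4 × 1 × 2 × 4 × 6 × 2 × 2 = 768.

768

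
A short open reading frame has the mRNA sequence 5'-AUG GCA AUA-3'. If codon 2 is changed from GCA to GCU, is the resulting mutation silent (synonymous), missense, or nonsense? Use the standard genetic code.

Position 6 falls in codon 2: GCA → Ala.
After the substitution the codon is GCU → Ala.
Both encode Ala, so the change is synonymous.

silent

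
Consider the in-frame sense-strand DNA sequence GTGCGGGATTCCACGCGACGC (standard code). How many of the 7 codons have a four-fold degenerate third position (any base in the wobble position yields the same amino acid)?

6

Codon 1 GTG (Val): third position 4-fold.
Codon 2 CGG (Arg): third position 4-fold.
Codon 3 GAT (Asp): third position 2-fold.
Codon 4 TCC (Ser): third position 4-fold.
Codon 5 ACG (Thr): third position 4-fold.
Codon 6 CGA (Arg): third position 4-fold.
Codon 7 CGC (Arg): third position 4-fold.
Four-fold degenerate third positions: 6.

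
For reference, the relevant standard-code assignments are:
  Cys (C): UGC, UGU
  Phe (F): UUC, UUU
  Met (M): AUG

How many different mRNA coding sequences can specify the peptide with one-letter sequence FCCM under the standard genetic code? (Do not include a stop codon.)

Phe: 2 codons.
Cys: 2 codons.
Cys: 2 codons.
Met: 1 codon.
2 × 2 × 2 × 1 = 8.

8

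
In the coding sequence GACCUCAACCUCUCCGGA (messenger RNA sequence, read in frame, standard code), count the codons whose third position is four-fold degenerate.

4

Codon 1 GAC (Asp): third position 2-fold.
Codon 2 CUC (Leu): third position 4-fold.
Codon 3 AAC (Asn): third position 2-fold.
Codon 4 CUC (Leu): third position 4-fold.
Codon 5 UCC (Ser): third position 4-fold.
Codon 6 GGA (Gly): third position 4-fold.
Four-fold degenerate third positions: 4.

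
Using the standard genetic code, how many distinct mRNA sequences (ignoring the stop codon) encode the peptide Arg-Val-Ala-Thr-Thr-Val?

6144

Arg: 6 codons.
Val: 4 codons.
Ala: 4 codons.
Thr: 4 codons.
Thr: 4 codons.
Val: 4 codons.
6 × 4 × 4 × 4 × 4 × 4 = 6144.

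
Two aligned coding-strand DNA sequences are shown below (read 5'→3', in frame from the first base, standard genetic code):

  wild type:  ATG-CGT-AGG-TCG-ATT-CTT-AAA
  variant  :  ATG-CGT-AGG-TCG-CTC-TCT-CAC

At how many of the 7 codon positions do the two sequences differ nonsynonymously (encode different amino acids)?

Codon 1: ATG Met / ATG Met — identical.
Codon 2: CGT Arg / CGT Arg — identical.
Codon 3: AGG Arg / AGG Arg — identical.
Codon 4: TCG Ser / TCG Ser — identical.
Codon 5: ATT Ile / CTC Leu — nonsynonymous.
Codon 6: CTT Leu / TCT Ser — nonsynonymous.
Codon 7: AAA Lys / CAC His — nonsynonymous.
Nonsynonymous differences: 3.

3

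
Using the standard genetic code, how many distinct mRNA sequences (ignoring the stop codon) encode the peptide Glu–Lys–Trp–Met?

Glu: 2 codons.
Lys: 2 codons.
Trp: 1 codon.
Met: 1 codon.
2 × 2 × 1 × 1 = 4.

4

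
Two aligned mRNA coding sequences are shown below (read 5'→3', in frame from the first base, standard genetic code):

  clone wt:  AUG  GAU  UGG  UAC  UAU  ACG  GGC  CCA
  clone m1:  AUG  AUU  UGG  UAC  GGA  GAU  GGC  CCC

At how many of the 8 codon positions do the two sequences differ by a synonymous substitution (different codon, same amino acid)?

1

Codon 1: AUG Met / AUG Met — identical.
Codon 2: GAU Asp / AUU Ile — nonsynonymous.
Codon 3: UGG Trp / UGG Trp — identical.
Codon 4: UAC Tyr / UAC Tyr — identical.
Codon 5: UAU Tyr / GGA Gly — nonsynonymous.
Codon 6: ACG Thr / GAU Asp — nonsynonymous.
Codon 7: GGC Gly / GGC Gly — identical.
Codon 8: CCA Pro / CCC Pro — synonymous.
Synonymous differences: 1.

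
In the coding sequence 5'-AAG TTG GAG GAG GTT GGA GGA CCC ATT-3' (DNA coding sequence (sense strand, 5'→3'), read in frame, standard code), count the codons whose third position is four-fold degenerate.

Codon 1 AAG (Lys): third position 2-fold.
Codon 2 TTG (Leu): third position 2-fold.
Codon 3 GAG (Glu): third position 2-fold.
Codon 4 GAG (Glu): third position 2-fold.
Codon 5 GTT (Val): third position 4-fold.
Codon 6 GGA (Gly): third position 4-fold.
Codon 7 GGA (Gly): third position 4-fold.
Codon 8 CCC (Pro): third position 4-fold.
Codon 9 ATT (Ile): third position 3-fold.
Four-fold degenerate third positions: 4.

4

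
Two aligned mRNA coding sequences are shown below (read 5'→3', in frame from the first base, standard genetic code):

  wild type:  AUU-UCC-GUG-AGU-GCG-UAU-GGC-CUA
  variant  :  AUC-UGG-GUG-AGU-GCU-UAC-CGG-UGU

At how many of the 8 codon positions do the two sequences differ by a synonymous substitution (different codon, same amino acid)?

Codon 1: AUU Ile / AUC Ile — synonymous.
Codon 2: UCC Ser / UGG Trp — nonsynonymous.
Codon 3: GUG Val / GUG Val — identical.
Codon 4: AGU Ser / AGU Ser — identical.
Codon 5: GCG Ala / GCU Ala — synonymous.
Codon 6: UAU Tyr / UAC Tyr — synonymous.
Codon 7: GGC Gly / CGG Arg — nonsynonymous.
Codon 8: CUA Leu / UGU Cys — nonsynonymous.
Synonymous differences: 3.

3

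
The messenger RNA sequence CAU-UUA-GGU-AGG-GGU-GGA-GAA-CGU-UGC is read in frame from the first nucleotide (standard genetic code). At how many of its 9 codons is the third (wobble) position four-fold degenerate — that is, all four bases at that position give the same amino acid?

Codon 1 CAU (His): third position 2-fold.
Codon 2 UUA (Leu): third position 2-fold.
Codon 3 GGU (Gly): third position 4-fold.
Codon 4 AGG (Arg): third position 2-fold.
Codon 5 GGU (Gly): third position 4-fold.
Codon 6 GGA (Gly): third position 4-fold.
Codon 7 GAA (Glu): third position 2-fold.
Codon 8 CGU (Arg): third position 4-fold.
Codon 9 UGC (Cys): third position 2-fold.
Four-fold degenerate third positions: 4.

4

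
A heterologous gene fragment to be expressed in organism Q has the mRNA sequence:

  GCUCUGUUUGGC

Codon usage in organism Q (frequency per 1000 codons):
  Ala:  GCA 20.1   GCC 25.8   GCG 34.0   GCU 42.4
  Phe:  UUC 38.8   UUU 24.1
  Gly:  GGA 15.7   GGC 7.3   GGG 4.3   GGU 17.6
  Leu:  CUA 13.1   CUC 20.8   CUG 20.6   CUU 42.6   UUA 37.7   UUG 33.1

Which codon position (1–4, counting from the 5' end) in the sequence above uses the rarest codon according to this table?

Codon 1 GCU (Ala): 42.4 per 1000.
Codon 2 CUG (Leu): 20.6 per 1000.
Codon 3 UUU (Phe): 24.1 per 1000.
Codon 4 GGC (Gly): 7.3 per 1000.
Lowest frequency is 7.3 at codon 4.

4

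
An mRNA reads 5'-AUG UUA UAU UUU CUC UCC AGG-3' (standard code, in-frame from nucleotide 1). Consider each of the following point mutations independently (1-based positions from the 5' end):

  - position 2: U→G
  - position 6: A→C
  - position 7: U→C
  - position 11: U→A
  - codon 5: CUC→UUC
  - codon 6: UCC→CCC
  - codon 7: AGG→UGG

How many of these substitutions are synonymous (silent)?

Codon 1: AUG (Met) → AGG (Arg) — missense.
Codon 2: UUA (Leu) → UUC (Phe) — missense.
Codon 3: UAU (Tyr) → CAU (His) — missense.
Codon 4: UUU (Phe) → UAU (Tyr) — missense.
Codon 5: CUC (Leu) → UUC (Phe) — missense.
Codon 6: UCC (Ser) → CCC (Pro) — missense.
Codon 7: AGG (Arg) → UGG (Trp) — missense.
Synonymous: 0 of 7.

0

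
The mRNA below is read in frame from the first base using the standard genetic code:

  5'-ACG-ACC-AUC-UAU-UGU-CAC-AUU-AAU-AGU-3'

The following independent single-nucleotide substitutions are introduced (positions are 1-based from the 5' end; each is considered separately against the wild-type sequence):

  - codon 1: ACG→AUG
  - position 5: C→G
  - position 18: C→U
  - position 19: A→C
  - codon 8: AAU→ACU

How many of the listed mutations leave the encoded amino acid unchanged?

Codon 1: ACG (Thr) → AUG (Met) — missense.
Codon 2: ACC (Thr) → AGC (Ser) — missense.
Codon 6: CAC (His) → CAU (His) — synonymous.
Codon 7: AUU (Ile) → CUU (Leu) — missense.
Codon 8: AAU (Asn) → ACU (Thr) — missense.
Synonymous: 1 of 5.

1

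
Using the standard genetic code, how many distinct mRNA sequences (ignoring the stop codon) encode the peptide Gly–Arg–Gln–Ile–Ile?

Gly: 4 codons.
Arg: 6 codons.
Gln: 2 codons.
Ile: 3 codons.
Ile: 3 codons.
4 × 6 × 2 × 3 × 3 = 432.

432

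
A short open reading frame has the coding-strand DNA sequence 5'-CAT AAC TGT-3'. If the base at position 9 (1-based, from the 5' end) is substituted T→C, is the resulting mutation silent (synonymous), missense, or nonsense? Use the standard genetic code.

silent

Position 9 falls in codon 3: TGT → Cys.
After the substitution the codon is TGC → Cys.
Both encode Cys, so the change is synonymous.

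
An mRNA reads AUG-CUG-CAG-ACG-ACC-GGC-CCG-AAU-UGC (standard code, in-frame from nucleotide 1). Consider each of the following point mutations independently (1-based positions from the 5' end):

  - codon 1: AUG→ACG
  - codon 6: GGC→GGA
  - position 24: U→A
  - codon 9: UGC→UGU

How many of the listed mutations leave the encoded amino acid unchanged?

Codon 1: AUG (Met) → ACG (Thr) — missense.
Codon 6: GGC (Gly) → GGA (Gly) — synonymous.
Codon 8: AAU (Asn) → AAA (Lys) — missense.
Codon 9: UGC (Cys) → UGU (Cys) — synonymous.
Synonymous: 2 of 4.

2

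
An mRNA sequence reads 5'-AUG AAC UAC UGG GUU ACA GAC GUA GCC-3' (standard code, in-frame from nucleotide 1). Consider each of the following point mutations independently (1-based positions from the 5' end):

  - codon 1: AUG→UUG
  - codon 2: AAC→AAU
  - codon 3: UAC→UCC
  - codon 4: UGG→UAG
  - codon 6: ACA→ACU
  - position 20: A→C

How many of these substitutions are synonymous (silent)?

Codon 1: AUG (Met) → UUG (Leu) — missense.
Codon 2: AAC (Asn) → AAU (Asn) — synonymous.
Codon 3: UAC (Tyr) → UCC (Ser) — missense.
Codon 4: UGG (Trp) → UAG (Stop) — nonsense.
Codon 6: ACA (Thr) → ACU (Thr) — synonymous.
Codon 7: GAC (Asp) → GCC (Ala) — missense.
Synonymous: 2 of 6.

2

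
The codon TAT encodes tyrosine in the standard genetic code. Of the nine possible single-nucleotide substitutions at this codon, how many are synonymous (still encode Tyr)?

Position 1: none → 0 synonymous.
Position 2: none → 0 synonymous.
Position 3: TAC → 1 synonymous.
Total: 0 + 0 + 1 = 1.

1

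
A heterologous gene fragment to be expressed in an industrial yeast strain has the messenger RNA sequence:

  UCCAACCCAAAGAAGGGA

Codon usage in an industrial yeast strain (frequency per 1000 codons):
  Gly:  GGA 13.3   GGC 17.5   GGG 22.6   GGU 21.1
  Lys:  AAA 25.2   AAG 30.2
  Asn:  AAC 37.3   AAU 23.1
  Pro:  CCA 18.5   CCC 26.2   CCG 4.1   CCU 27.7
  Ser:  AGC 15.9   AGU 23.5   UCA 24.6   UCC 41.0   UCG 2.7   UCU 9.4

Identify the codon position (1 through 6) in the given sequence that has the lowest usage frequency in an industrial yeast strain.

6

Codon 1 UCC (Ser): 41.0 per 1000.
Codon 2 AAC (Asn): 37.3 per 1000.
Codon 3 CCA (Pro): 18.5 per 1000.
Codon 4 AAG (Lys): 30.2 per 1000.
Codon 5 AAG (Lys): 30.2 per 1000.
Codon 6 GGA (Gly): 13.3 per 1000.
Lowest frequency is 13.3 at codon 6.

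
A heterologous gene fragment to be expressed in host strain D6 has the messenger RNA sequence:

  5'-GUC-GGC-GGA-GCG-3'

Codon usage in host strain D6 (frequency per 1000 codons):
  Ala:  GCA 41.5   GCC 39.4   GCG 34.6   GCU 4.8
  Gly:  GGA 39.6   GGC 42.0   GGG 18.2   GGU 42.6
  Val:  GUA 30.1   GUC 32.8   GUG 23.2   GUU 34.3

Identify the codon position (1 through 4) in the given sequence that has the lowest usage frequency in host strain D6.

Codon 1 GUC (Val): 32.8 per 1000.
Codon 2 GGC (Gly): 42.0 per 1000.
Codon 3 GGA (Gly): 39.6 per 1000.
Codon 4 GCG (Ala): 34.6 per 1000.
Lowest frequency is 32.8 at codon 1.

1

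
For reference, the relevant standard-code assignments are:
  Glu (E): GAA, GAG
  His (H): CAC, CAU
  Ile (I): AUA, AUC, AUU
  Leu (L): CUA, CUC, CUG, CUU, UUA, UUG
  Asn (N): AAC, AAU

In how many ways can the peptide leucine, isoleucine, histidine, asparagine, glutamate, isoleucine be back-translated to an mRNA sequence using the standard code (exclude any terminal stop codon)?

432

Leu: 6 codons.
Ile: 3 codons.
His: 2 codons.
Asn: 2 codons.
Glu: 2 codons.
Ile: 3 codons.
6 × 3 × 2 × 2 × 2 × 3 = 432.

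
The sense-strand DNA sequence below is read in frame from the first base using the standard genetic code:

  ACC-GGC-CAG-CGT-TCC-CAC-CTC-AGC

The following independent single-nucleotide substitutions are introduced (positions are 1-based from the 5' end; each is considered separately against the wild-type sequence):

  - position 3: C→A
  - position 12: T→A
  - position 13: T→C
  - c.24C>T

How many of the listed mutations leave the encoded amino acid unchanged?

3

Codon 1: ACC (Thr) → ACA (Thr) — synonymous.
Codon 4: CGT (Arg) → CGA (Arg) — synonymous.
Codon 5: TCC (Ser) → CCC (Pro) — missense.
Codon 8: AGC (Ser) → AGT (Ser) — synonymous.
Synonymous: 3 of 4.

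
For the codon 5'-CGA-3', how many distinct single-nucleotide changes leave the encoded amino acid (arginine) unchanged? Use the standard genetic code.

4

Position 1: AGA → 1 synonymous.
Position 2: none → 0 synonymous.
Position 3: CGU, CGC, CGG → 3 synonymous.
Total: 1 + 0 + 3 = 4.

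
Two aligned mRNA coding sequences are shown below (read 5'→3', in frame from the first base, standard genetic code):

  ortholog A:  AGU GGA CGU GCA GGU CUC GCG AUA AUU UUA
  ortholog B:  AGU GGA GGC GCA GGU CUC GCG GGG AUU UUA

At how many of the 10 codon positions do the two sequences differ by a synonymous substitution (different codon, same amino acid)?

0

Codon 1: AGU Ser / AGU Ser — identical.
Codon 2: GGA Gly / GGA Gly — identical.
Codon 3: CGU Arg / GGC Gly — nonsynonymous.
Codon 4: GCA Ala / GCA Ala — identical.
Codon 5: GGU Gly / GGU Gly — identical.
Codon 6: CUC Leu / CUC Leu — identical.
Codon 7: GCG Ala / GCG Ala — identical.
Codon 8: AUA Ile / GGG Gly — nonsynonymous.
Codon 9: AUU Ile / AUU Ile — identical.
Codon 10: UUA Leu / UUA Leu — identical.
Synonymous differences: 0.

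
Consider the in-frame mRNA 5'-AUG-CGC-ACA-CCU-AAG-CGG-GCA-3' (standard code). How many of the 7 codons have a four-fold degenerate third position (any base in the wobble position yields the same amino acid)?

5

Codon 1 AUG (Met): third position 1-fold.
Codon 2 CGC (Arg): third position 4-fold.
Codon 3 ACA (Thr): third position 4-fold.
Codon 4 CCU (Pro): third position 4-fold.
Codon 5 AAG (Lys): third position 2-fold.
Codon 6 CGG (Arg): third position 4-fold.
Codon 7 GCA (Ala): third position 4-fold.
Four-fold degenerate third positions: 5.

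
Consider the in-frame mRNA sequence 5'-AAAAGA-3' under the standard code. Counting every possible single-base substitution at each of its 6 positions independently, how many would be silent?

3

Codon 1 (AAA, Lys): 1 synonymous substitution.
Codon 2 (AGA, Arg): 2 synonymous substitutions.
Total: 1 + 2 = 3.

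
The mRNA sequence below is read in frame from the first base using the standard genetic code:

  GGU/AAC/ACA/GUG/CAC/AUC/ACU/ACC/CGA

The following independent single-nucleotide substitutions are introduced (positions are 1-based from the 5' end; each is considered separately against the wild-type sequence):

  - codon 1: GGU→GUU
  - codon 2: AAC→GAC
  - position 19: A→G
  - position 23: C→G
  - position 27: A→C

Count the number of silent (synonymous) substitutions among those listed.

1

Codon 1: GGU (Gly) → GUU (Val) — missense.
Codon 2: AAC (Asn) → GAC (Asp) — missense.
Codon 7: ACU (Thr) → GCU (Ala) — missense.
Codon 8: ACC (Thr) → AGC (Ser) — missense.
Codon 9: CGA (Arg) → CGC (Arg) — synonymous.
Synonymous: 1 of 5.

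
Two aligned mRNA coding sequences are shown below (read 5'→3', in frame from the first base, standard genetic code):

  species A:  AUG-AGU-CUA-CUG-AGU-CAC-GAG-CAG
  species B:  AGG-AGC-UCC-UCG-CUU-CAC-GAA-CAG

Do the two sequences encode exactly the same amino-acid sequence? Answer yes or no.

Codon 1: AUG Met / AGG Arg — nonsynonymous.
Codon 2: AGU Ser / AGC Ser — synonymous.
Codon 3: CUA Leu / UCC Ser — nonsynonymous.
Codon 4: CUG Leu / UCG Ser — nonsynonymous.
Codon 5: AGU Ser / CUU Leu — nonsynonymous.
Codon 6: CAC His / CAC His — identical.
Codon 7: GAG Glu / GAA Glu — synonymous.
Codon 8: CAG Gln / CAG Gln — identical.
Nonsynonymous differences: 4 → different protein.

no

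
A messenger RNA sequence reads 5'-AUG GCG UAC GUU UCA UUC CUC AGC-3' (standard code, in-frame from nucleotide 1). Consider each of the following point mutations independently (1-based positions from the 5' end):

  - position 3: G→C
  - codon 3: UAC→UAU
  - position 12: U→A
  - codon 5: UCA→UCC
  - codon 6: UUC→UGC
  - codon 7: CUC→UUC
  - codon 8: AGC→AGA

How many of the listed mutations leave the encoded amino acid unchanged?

3

Codon 1: AUG (Met) → AUC (Ile) — missense.
Codon 3: UAC (Tyr) → UAU (Tyr) — synonymous.
Codon 4: GUU (Val) → GUA (Val) — synonymous.
Codon 5: UCA (Ser) → UCC (Ser) — synonymous.
Codon 6: UUC (Phe) → UGC (Cys) — missense.
Codon 7: CUC (Leu) → UUC (Phe) — missense.
Codon 8: AGC (Ser) → AGA (Arg) — missense.
Synonymous: 3 of 7.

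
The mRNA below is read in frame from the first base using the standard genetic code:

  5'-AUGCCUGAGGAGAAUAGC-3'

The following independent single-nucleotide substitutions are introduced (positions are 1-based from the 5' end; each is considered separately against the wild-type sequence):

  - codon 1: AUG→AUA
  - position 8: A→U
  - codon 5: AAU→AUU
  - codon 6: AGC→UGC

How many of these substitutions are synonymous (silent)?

0

Codon 1: AUG (Met) → AUA (Ile) — missense.
Codon 3: GAG (Glu) → GUG (Val) — missense.
Codon 5: AAU (Asn) → AUU (Ile) — missense.
Codon 6: AGC (Ser) → UGC (Cys) — missense.
Synonymous: 0 of 4.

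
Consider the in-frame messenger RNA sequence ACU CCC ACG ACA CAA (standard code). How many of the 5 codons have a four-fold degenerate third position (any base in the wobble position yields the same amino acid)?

Codon 1 ACU (Thr): third position 4-fold.
Codon 2 CCC (Pro): third position 4-fold.
Codon 3 ACG (Thr): third position 4-fold.
Codon 4 ACA (Thr): third position 4-fold.
Codon 5 CAA (Gln): third position 2-fold.
Four-fold degenerate third positions: 4.

4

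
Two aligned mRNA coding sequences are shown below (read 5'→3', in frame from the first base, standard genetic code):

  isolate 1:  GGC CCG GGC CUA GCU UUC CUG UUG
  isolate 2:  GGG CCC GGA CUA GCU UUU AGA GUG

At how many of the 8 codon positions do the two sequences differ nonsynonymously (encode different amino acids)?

2

Codon 1: GGC Gly / GGG Gly — synonymous.
Codon 2: CCG Pro / CCC Pro — synonymous.
Codon 3: GGC Gly / GGA Gly — synonymous.
Codon 4: CUA Leu / CUA Leu — identical.
Codon 5: GCU Ala / GCU Ala — identical.
Codon 6: UUC Phe / UUU Phe — synonymous.
Codon 7: CUG Leu / AGA Arg — nonsynonymous.
Codon 8: UUG Leu / GUG Val — nonsynonymous.
Nonsynonymous differences: 2.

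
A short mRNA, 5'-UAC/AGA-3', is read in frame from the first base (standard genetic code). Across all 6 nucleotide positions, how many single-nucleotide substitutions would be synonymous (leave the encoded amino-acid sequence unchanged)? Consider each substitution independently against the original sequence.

3

Codon 1 (UAC, Tyr): 1 synonymous substitution.
Codon 2 (AGA, Arg): 2 synonymous substitutions.
Total: 1 + 2 = 3.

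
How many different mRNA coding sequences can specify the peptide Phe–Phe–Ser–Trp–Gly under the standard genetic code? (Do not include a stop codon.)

96

Phe: 2 codons.
Phe: 2 codons.
Ser: 6 codons.
Trp: 1 codon.
Gly: 4 codons.
2 × 2 × 6 × 1 × 4 = 96.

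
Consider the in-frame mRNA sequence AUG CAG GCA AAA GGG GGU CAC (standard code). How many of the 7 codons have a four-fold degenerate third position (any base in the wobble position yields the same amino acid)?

Codon 1 AUG (Met): third position 1-fold.
Codon 2 CAG (Gln): third position 2-fold.
Codon 3 GCA (Ala): third position 4-fold.
Codon 4 AAA (Lys): third position 2-fold.
Codon 5 GGG (Gly): third position 4-fold.
Codon 6 GGU (Gly): third position 4-fold.
Codon 7 CAC (His): third position 2-fold.
Four-fold degenerate third positions: 3.

3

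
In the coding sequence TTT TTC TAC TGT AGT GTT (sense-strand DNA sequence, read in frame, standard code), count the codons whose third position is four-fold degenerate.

1

Codon 1 TTT (Phe): third position 2-fold.
Codon 2 TTC (Phe): third position 2-fold.
Codon 3 TAC (Tyr): third position 2-fold.
Codon 4 TGT (Cys): third position 2-fold.
Codon 5 AGT (Ser): third position 2-fold.
Codon 6 GTT (Val): third position 4-fold.
Four-fold degenerate third positions: 1.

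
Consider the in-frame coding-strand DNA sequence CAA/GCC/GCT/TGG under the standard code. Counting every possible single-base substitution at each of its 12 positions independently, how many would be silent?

Codon 1 (CAA, Gln): 1 synonymous substitution.
Codon 2 (GCC, Ala): 3 synonymous substitutions.
Codon 3 (GCT, Ala): 3 synonymous substitutions.
Codon 4 (TGG, Trp): 0 synonymous substitutions.
Total: 1 + 3 + 3 + 0 = 7.

7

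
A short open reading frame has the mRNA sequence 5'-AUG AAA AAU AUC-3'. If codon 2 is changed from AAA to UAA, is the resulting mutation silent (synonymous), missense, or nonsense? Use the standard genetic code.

Position 4 falls in codon 2: AAA → Lys.
After the substitution the codon is UAA → Stop.
The new codon is a stop codon, so this is a nonsense mutation.

nonsense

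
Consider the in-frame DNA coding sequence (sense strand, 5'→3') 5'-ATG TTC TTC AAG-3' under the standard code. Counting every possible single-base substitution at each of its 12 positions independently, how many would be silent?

3

Codon 1 (ATG, Met): 0 synonymous substitutions.
Codon 2 (TTC, Phe): 1 synonymous substitution.
Codon 3 (TTC, Phe): 1 synonymous substitution.
Codon 4 (AAG, Lys): 1 synonymous substitution.
Total: 0 + 1 + 1 + 1 = 3.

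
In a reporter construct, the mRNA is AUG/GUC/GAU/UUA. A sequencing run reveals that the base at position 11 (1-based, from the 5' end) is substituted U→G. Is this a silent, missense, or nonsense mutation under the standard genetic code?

Position 11 falls in codon 4: UUA → Leu.
After the substitution the codon is UGA → Stop.
The new codon is a stop codon, so this is a nonsense mutation.

nonsense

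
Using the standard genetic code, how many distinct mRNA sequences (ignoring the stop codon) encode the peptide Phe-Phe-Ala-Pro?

64

Phe: 2 codons.
Phe: 2 codons.
Ala: 4 codons.
Pro: 4 codons.
2 × 2 × 4 × 4 = 64.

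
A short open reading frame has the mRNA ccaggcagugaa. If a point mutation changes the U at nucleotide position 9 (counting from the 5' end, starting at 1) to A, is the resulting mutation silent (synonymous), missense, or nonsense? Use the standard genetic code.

Position 9 falls in codon 3: AGU → Ser.
After the substitution the codon is AGA → Arg.
Ser ≠ Arg, so this is a missense mutation.

missense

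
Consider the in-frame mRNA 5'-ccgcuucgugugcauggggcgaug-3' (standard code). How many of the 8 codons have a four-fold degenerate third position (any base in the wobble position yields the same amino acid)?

6

Codon 1 CCG (Pro): third position 4-fold.
Codon 2 CUU (Leu): third position 4-fold.
Codon 3 CGU (Arg): third position 4-fold.
Codon 4 GUG (Val): third position 4-fold.
Codon 5 CAU (His): third position 2-fold.
Codon 6 GGG (Gly): third position 4-fold.
Codon 7 GCG (Ala): third position 4-fold.
Codon 8 AUG (Met): third position 1-fold.
Four-fold degenerate third positions: 6.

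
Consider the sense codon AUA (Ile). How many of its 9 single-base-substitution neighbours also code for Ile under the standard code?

2

Position 1: none → 0 synonymous.
Position 2: none → 0 synonymous.
Position 3: AUU, AUC → 2 synonymous.
Total: 0 + 0 + 2 = 2.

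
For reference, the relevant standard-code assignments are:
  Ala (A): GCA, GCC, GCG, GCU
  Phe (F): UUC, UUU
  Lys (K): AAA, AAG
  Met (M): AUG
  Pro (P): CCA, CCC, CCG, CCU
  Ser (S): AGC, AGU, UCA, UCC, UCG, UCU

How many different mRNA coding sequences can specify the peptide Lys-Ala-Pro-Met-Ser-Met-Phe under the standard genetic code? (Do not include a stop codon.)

Lys: 2 codons.
Ala: 4 codons.
Pro: 4 codons.
Met: 1 codon.
Ser: 6 codons.
Met: 1 codon.
Phe: 2 codons.
2 × 4 × 4 × 1 × 6 × 1 × 2 = 384.

384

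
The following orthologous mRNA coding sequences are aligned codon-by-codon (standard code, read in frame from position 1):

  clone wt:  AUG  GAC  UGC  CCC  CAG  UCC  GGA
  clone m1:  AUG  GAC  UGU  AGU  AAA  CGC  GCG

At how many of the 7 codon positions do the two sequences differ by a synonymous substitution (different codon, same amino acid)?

Codon 1: AUG Met / AUG Met — identical.
Codon 2: GAC Asp / GAC Asp — identical.
Codon 3: UGC Cys / UGU Cys — synonymous.
Codon 4: CCC Pro / AGU Ser — nonsynonymous.
Codon 5: CAG Gln / AAA Lys — nonsynonymous.
Codon 6: UCC Ser / CGC Arg — nonsynonymous.
Codon 7: GGA Gly / GCG Ala — nonsynonymous.
Synonymous differences: 1.

1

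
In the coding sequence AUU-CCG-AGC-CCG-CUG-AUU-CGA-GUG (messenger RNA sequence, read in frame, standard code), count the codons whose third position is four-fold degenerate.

Codon 1 AUU (Ile): third position 3-fold.
Codon 2 CCG (Pro): third position 4-fold.
Codon 3 AGC (Ser): third position 2-fold.
Codon 4 CCG (Pro): third position 4-fold.
Codon 5 CUG (Leu): third position 4-fold.
Codon 6 AUU (Ile): third position 3-fold.
Codon 7 CGA (Arg): third position 4-fold.
Codon 8 GUG (Val): third position 4-fold.
Four-fold degenerate third positions: 5.

5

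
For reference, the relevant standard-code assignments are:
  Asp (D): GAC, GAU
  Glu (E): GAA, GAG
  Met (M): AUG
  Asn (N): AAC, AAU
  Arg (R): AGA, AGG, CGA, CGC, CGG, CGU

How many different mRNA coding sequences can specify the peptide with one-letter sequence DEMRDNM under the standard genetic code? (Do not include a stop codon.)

Asp: 2 codons.
Glu: 2 codons.
Met: 1 codon.
Arg: 6 codons.
Asp: 2 codons.
Asn: 2 codons.
Met: 1 codon.
2 × 2 × 1 × 6 × 2 × 2 × 1 = 96.

96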